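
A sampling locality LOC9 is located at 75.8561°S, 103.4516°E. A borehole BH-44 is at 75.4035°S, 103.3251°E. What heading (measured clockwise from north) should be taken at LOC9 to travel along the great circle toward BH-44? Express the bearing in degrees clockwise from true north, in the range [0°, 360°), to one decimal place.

Δλ = -0.1265°
y = sin Δλ · cos φ₂ = -0.000556
x = cos φ₁ sin φ₂ − sin φ₁ cos φ₂ cos Δλ = 0.007899
θ = atan2(y, x) = -4.0294° → 355.9706° (mod 360°)

356.0°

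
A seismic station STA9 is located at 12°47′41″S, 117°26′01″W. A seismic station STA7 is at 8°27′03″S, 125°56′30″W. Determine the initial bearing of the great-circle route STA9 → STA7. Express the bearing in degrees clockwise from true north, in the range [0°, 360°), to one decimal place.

296.6°

STA9: φ = -12.79472°, λ = -117.43361°
STA7: φ = -8.45083°, λ = -125.94167°
Δλ = -8.5081°
y = sin Δλ · cos φ₂ = -0.146342
x = cos φ₁ sin φ₂ − sin φ₁ cos φ₂ cos Δλ = 0.073332
θ = atan2(y, x) = -63.3846° → 296.6154° (mod 360°)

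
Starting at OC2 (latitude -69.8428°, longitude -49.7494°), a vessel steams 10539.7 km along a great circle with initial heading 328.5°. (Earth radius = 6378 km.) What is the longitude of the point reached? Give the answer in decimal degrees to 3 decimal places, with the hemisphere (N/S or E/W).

83.833°W

δ = d/R = 10539.7/6378 = 1.652509 rad
φ₂ = arcsin(sin φ₁ cos δ + cos φ₁ sin δ cos θ)
   = arcsin(-0.93875·-0.08162 + 0.34460·0.99666·0.85264) = 21.68226°
λ₂ = λ₁ + atan2(sin θ sin δ cos φ₁, cos δ − sin φ₁ sin φ₂) = -83.83325°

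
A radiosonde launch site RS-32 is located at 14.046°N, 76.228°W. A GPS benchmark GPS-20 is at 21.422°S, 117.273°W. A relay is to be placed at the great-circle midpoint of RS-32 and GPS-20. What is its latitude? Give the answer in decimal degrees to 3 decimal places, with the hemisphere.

Bx = cos φ₂ cos Δλ = 0.702091,  By = cos φ₂ sin Δλ = -0.611287
φₘ = atan2(sin φ₁ + sin φ₂, √((cos φ₁ + Bx)² + By²)) = -3.93704°
λₘ = λ₁ + atan2(By, cos φ₁ + Bx) = -96.30841°

3.937°S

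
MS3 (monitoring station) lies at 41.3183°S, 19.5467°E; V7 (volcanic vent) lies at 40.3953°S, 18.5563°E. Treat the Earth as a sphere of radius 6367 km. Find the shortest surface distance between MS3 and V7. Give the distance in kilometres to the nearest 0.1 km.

132.1 km

Δφ = 0.9230°,  Δλ = -0.9904°
a = sin²(Δφ/2) + cos φ₁ cos φ₂ sin²(Δλ/2) = 0.000108
c = 2·arcsin(√a) = 0.020747 rad = 1.1887°
d = R·c = 6367 × 0.020747 = 132.1 km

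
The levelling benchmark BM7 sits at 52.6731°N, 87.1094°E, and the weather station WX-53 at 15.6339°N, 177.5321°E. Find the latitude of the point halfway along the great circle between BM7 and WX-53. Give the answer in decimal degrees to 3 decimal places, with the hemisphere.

43.189°N

Bx = cos φ₂ cos Δλ = -0.007104,  By = cos φ₂ sin Δλ = 0.962977
φₘ = atan2(sin φ₁ + sin φ₂, √((cos φ₁ + Bx)² + By²)) = 43.18882°
λₘ = λ₁ + atan2(By, cos φ₁ + Bx) = 145.21554°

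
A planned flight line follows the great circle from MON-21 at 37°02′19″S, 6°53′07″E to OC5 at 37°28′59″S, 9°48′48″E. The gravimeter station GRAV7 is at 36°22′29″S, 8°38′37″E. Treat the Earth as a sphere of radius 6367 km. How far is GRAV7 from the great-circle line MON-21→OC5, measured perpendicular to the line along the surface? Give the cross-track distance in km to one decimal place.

102.7 km

MON-21: φ = -37.03861°, λ = +6.88528°
OC5: φ = -37.48306°, λ = +9.81333°
GRAV7: φ = -36.37472°, λ = +8.64361°
δ₁₃ = central angle MON-21→GRAV7 = 0.027195 rad  (haversine)
θ₁₃ = bearing MON-21→GRAV7 = 65.309°,  θ₁₂ = bearing MON-21→OC5 = 101.682°
dₓₜ = R·arcsin(sin δ₁₃ · sin(θ₁₃ − θ₁₂)) = 6367·arcsin(0.02719·sin(-36.373°)) = -102.675 km
|dₓₜ| = 102.675 km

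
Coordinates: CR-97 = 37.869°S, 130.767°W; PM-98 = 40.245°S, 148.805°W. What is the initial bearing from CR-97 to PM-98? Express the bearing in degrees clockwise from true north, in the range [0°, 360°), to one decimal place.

Δλ = -18.0380°
y = sin Δλ · cos φ₂ = -0.236351
x = cos φ₁ sin φ₂ − sin φ₁ cos φ₂ cos Δλ = -0.064486
θ = atan2(y, x) = -105.2611° → 254.7389° (mod 360°)

254.7°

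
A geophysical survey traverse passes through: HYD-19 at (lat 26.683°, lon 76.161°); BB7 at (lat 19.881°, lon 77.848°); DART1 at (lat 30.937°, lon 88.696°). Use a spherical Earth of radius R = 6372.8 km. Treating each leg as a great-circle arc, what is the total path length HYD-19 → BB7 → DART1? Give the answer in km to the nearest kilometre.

2417 km

HYD-19→BB7: c = 0.121754 rad, d = 775.91 km
BB7→DART1: c = 0.257514 rad, d = 1641.09 km
Total = 775.91 + 1641.09 = 2417.00 km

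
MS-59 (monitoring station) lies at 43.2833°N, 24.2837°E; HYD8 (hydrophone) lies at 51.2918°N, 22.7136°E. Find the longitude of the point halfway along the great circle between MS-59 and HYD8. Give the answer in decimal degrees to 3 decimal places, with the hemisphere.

23.558°E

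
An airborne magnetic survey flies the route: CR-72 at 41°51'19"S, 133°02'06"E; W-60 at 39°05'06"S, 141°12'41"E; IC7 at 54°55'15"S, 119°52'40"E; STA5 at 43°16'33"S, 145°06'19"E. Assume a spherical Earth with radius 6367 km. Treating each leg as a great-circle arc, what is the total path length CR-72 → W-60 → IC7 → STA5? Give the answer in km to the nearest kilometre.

5353 km

CR-72: φ = -41.85528°, λ = +133.03500°
W-60: φ = -39.08500°, λ = +141.21139°
IC7: φ = -54.92083°, λ = +119.87778°
STA5: φ = -43.27583°, λ = +145.10528°
CR-72→W-60: c = 0.118776 rad, d = 756.25 km
W-60→IC7: c = 0.372336 rad, d = 2370.66 km
IC7→STA5: c = 0.349603 rad, d = 2225.92 km
Total = 756.25 + 2370.66 + 2225.92 = 5352.83 km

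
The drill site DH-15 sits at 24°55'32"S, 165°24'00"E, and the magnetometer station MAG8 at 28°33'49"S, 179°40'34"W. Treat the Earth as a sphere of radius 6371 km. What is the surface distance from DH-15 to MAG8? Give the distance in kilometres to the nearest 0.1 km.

1534.9 km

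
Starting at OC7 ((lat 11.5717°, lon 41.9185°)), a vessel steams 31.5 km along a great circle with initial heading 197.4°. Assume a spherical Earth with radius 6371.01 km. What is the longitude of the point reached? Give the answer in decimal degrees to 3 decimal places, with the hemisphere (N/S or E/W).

δ = d/R = 31.5/6371.01 = 0.004944 rad
φ₂ = arcsin(sin φ₁ cos δ + cos φ₁ sin δ cos θ)
   = arcsin(0.20059·0.99999 + 0.97967·0.00494·-0.95424) = 11.30136°
λ₂ = λ₁ + atan2(sin θ sin δ cos φ₁, cos δ − sin φ₁ sin φ₂) = 41.83211°

41.832°E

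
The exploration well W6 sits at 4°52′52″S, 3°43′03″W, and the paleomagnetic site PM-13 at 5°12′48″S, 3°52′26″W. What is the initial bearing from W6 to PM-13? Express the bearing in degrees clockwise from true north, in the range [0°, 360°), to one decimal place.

W6: φ = -4.88111°, λ = -3.71750°
PM-13: φ = -5.21333°, λ = -3.87389°
Δλ = -0.1564°
y = sin Δλ · cos φ₂ = -0.002718
x = cos φ₁ sin φ₂ − sin φ₁ cos φ₂ cos Δλ = -0.005799
θ = atan2(y, x) = -154.8845° → 205.1155° (mod 360°)

205.1°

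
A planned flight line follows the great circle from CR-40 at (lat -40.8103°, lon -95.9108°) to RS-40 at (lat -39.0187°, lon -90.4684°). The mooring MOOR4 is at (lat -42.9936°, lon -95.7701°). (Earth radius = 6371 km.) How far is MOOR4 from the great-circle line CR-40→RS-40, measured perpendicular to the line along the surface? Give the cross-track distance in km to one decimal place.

δ₁₃ = central angle CR-40→MOOR4 = 0.038150 rad  (haversine)
θ₁₃ = bearing CR-40→MOOR4 = 177.301°,  θ₁₂ = bearing CR-40→RS-40 = 68.535°
dₓₜ = R·arcsin(sin δ₁₃ · sin(θ₁₃ − θ₁₂)) = 6371·arcsin(0.03814·sin(108.766°)) = 230.125 km
|dₓₜ| = 230.125 km

230.1 km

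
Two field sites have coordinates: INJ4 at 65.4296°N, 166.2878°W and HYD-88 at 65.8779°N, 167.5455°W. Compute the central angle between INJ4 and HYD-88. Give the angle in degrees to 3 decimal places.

0.685°

Δφ = 0.4483°,  Δλ = -1.2577°
a = sin²(Δφ/2) + cos φ₁ cos φ₂ sin²(Δλ/2) = 0.000036
c = 2·arcsin(√a) = 0.011962 rad = 0.6854°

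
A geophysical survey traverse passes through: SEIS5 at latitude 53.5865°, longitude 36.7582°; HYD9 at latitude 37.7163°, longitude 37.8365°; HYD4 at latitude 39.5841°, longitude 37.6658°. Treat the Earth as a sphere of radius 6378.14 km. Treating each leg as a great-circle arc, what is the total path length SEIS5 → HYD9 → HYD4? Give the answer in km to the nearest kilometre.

1977 km

SEIS5→HYD9: c = 0.277291 rad, d = 1768.60 km
HYD9→HYD4: c = 0.032682 rad, d = 208.45 km
Total = 1768.60 + 208.45 = 1977.05 km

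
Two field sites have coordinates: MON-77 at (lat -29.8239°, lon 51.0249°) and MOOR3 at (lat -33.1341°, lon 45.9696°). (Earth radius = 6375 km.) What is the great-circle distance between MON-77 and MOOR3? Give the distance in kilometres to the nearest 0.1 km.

Δφ = -3.3102°,  Δλ = -5.0553°
a = sin²(Δφ/2) + cos φ₁ cos φ₂ sin²(Δλ/2) = 0.002247
c = 2·arcsin(√a) = 0.094845 rad = 5.4342°
d = R·c = 6375 × 0.094845 = 604.6 km

604.6 km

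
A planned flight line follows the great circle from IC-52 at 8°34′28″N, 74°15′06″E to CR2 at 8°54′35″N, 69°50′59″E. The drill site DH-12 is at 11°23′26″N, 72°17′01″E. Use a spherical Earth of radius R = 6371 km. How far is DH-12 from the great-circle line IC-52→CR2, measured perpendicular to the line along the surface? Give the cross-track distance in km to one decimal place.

IC-52: φ = +8.57444°, λ = +74.25167°
CR2: φ = +8.90972°, λ = +69.84972°
DH-12: φ = +11.39056°, λ = +72.28361°
δ₁₃ = central angle IC-52→DH-12 = 0.059665 rad  (haversine)
θ₁₃ = bearing IC-52→DH-12 = 325.627°,  θ₁₂ = bearing IC-52→CR2 = 274.739°
dₓₜ = R·arcsin(sin δ₁₃ · sin(θ₁₃ − θ₁₂)) = 6371·arcsin(0.05963·sin(50.888°)) = 294.873 km
|dₓₜ| = 294.873 km

294.9 km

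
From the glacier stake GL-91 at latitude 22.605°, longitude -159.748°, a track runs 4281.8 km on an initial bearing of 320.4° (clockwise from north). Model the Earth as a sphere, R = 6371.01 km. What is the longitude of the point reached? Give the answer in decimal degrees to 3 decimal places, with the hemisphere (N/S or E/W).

δ = d/R = 4281.8/6371.01 = 0.672076 rad
φ₂ = arcsin(sin φ₁ cos δ + cos φ₁ sin δ cos θ)
   = arcsin(0.38438·0.78253 + 0.92318·0.62261·0.77051) = 48.04430°
λ₂ = λ₁ + atan2(sin θ sin δ cos φ₁, cos δ − sin φ₁ sin φ₂) = 163.83774°

163.838°E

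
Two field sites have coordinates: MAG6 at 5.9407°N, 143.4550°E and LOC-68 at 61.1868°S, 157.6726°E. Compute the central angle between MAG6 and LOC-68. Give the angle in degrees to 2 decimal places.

68.04°

Δφ = -67.1275°,  Δλ = 14.2176°
a = sin²(Δφ/2) + cos φ₁ cos φ₂ sin²(Δλ/2) = 0.313001
c = 2·arcsin(√a) = 1.187479 rad = 68.0376°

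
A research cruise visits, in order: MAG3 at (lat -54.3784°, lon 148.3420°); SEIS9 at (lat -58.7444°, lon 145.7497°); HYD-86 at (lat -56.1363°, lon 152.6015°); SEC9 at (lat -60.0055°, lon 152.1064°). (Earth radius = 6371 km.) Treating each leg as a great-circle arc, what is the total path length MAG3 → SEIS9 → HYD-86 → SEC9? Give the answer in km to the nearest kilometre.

1444 km

MAG3→SEIS9: c = 0.080161 rad, d = 510.70 km
SEIS9→HYD-86: c = 0.078769 rad, d = 501.84 km
HYD-86→SEC9: c = 0.067684 rad, d = 431.22 km
Total = 510.70 + 501.84 + 431.22 = 1443.76 km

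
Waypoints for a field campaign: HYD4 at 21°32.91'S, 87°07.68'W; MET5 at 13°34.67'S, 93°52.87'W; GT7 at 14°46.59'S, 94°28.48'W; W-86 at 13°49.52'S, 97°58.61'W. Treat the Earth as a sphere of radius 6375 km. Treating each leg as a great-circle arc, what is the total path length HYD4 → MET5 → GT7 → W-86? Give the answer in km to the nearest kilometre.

1680 km

HYD4: φ = -21.54850°, λ = -87.12800°
MET5: φ = -13.57783°, λ = -93.88117°
GT7: φ = -14.77650°, λ = -94.47467°
W-86: φ = -13.82533°, λ = -97.97683°
HYD4→MET5: c = 0.178752 rad, d = 1139.54 km
MET5→GT7: c = 0.023206 rad, d = 147.94 km
GT7→W-86: c = 0.061511 rad, d = 392.13 km
Total = 1139.54 + 147.94 + 392.13 = 1679.62 km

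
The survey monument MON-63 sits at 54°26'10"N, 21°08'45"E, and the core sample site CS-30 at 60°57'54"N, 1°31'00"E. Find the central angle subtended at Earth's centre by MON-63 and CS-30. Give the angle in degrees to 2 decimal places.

12.28°

MON-63: φ = +54.43611°, λ = +21.14583°
CS-30: φ = +60.96500°, λ = +1.51667°
Δφ = 6.5289°,  Δλ = -19.6292°
a = sin²(Δφ/2) + cos φ₁ cos φ₂ sin²(Δλ/2) = 0.011445
c = 2·arcsin(√a) = 0.214371 rad = 12.2826°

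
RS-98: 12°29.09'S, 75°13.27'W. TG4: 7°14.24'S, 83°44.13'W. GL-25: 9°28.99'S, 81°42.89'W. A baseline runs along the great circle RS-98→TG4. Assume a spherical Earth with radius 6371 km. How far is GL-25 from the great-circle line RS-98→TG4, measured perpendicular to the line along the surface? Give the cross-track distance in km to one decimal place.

RS-98: φ = -12.48483°, λ = -75.22117°
TG4: φ = -7.23733°, λ = -83.73550°
GL-25: φ = -9.48317°, λ = -81.71483°
δ₁₃ = central angle RS-98→GL-25 = 0.122962 rad  (haversine)
θ₁₃ = bearing RS-98→GL-25 = 294.569°,  θ₁₂ = bearing RS-98→TG4 = 301.241°
dₓₜ = R·arcsin(sin δ₁₃ · sin(θ₁₃ − θ₁₂)) = 6371·arcsin(0.12265·sin(-6.672°)) = -90.791 km
|dₓₜ| = 90.791 km

90.8 km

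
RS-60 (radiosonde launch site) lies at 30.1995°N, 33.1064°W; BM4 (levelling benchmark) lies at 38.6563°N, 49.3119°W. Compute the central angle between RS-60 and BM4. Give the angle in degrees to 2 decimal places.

15.78°

Δφ = 8.4568°,  Δλ = -16.2055°
a = sin²(Δφ/2) + cos φ₁ cos φ₂ sin²(Δλ/2) = 0.018845
c = 2·arcsin(√a) = 0.275423 rad = 15.7806°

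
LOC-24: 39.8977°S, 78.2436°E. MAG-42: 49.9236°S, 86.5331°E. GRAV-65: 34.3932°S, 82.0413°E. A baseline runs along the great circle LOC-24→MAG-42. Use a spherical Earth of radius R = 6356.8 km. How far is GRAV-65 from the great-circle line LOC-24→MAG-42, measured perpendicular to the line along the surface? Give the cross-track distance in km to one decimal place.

δ₁₃ = central angle LOC-24→GRAV-65 = 0.109613 rad  (haversine)
θ₁₃ = bearing LOC-24→GRAV-65 = 29.975°,  θ₁₂ = bearing LOC-24→MAG-42 = 152.513°
dₓₜ = R·arcsin(sin δ₁₃ · sin(θ₁₃ − θ₁₂)) = 6356.8·arcsin(0.10939·sin(-122.539°)) = -587.071 km
|dₓₜ| = 587.071 km

587.1 km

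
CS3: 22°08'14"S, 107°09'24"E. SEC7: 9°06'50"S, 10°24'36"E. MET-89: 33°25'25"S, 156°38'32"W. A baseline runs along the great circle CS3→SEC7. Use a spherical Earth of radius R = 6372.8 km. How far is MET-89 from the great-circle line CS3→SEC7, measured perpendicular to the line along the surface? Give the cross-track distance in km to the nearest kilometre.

CS3: φ = -22.13722°, λ = +107.15667°
SEC7: φ = -9.11389°, λ = +10.41000°
MET-89: φ = -33.42361°, λ = -156.64222°
δ₁₃ = central angle CS3→MET-89 = 1.446420 rad  (haversine)
θ₁₃ = bearing CS3→MET-89 = 123.259°,  θ₁₂ = bearing CS3→SEC7 = 259.009°
dₓₜ = R·arcsin(sin δ₁₃ · sin(θ₁₃ − θ₁₂)) = 6372.8·arcsin(0.99228·sin(-135.750°)) = -4873.982 km
|dₓₜ| = 4873.982 km

4874 km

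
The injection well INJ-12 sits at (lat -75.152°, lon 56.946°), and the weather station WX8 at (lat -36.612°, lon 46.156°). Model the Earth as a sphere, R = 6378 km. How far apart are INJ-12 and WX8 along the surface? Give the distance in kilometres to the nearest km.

Δφ = 38.5400°,  Δλ = -10.7900°
a = sin²(Δφ/2) + cos φ₁ cos φ₂ sin²(Δλ/2) = 0.110732
c = 2·arcsin(√a) = 0.678466 rad = 38.8732°
d = R·c = 6378 × 0.678466 = 4327.3 km

4327 km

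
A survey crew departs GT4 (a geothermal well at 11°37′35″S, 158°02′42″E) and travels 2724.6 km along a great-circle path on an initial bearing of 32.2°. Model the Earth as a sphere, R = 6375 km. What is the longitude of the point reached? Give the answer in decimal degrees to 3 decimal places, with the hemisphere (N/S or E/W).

170.975°E

GT4: φ = -11.62639°, λ = +158.04500°
δ = d/R = 2724.6/6375 = 0.427388 rad
φ₂ = arcsin(sin φ₁ cos δ + cos φ₁ sin δ cos θ)
   = arcsin(-0.20153·0.91005 + 0.97948·0.41450·0.84619) = 9.21531°
λ₂ = λ₁ + atan2(sin θ sin δ cos φ₁, cos δ − sin φ₁ sin φ₂) = 170.97513°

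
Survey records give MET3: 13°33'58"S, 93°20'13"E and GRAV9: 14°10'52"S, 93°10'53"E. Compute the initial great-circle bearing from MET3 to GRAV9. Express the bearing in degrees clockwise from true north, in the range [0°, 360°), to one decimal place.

193.8°

MET3: φ = -13.56611°, λ = +93.33694°
GRAV9: φ = -14.18111°, λ = +93.18139°
Δλ = -0.1556°
y = sin Δλ · cos φ₂ = -0.002632
x = cos φ₁ sin φ₂ − sin φ₁ cos φ₂ cos Δλ = -0.010734
θ = atan2(y, x) = -166.2222° → 193.7778° (mod 360°)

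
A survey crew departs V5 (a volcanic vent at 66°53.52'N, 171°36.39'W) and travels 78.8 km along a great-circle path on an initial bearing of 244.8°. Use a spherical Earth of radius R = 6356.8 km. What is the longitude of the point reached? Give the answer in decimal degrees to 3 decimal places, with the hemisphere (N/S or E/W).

V5: φ = +66.89200°, λ = -171.60650°
δ = d/R = 78.8/6356.8 = 0.012396 rad
φ₂ = arcsin(sin φ₁ cos δ + cos φ₁ sin δ cos θ)
   = arcsin(0.91977·0.99992 + 0.39247·0.01240·-0.42578) = 66.58126°
λ₂ = λ₁ + atan2(sin θ sin δ cos φ₁, cos δ − sin φ₁ sin φ₂) = -173.22362°

173.224°W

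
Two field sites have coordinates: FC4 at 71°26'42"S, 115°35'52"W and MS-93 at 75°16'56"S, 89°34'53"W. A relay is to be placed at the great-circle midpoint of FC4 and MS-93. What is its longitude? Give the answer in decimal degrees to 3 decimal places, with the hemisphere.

104.073°W

FC4: φ = -71.44500°, λ = -115.59778°
MS-93: φ = -75.28222°, λ = -89.58139°
Bx = cos φ₂ cos Δλ = 0.228314,  By = cos φ₂ sin Δλ = 0.111437
φₘ = atan2(sin φ₁ + sin φ₂, √((cos φ₁ + Bx)² + By²)) = -73.76263°
λₘ = λ₁ + atan2(By, cos φ₁ + Bx) = -104.07317°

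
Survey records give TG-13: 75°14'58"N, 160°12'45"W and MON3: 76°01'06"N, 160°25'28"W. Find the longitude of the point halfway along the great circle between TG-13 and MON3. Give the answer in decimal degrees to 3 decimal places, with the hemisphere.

160.316°W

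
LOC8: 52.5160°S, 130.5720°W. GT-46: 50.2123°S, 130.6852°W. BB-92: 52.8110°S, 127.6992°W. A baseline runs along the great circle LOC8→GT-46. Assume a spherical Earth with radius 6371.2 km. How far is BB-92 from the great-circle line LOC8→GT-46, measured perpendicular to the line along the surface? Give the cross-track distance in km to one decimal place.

191.8 km

δ₁₃ = central angle LOC8→BB-92 = 0.030840 rad  (haversine)
θ₁₃ = bearing LOC8→BB-92 = 100.750°,  θ₁₂ = bearing LOC8→GT-46 = 358.198°
dₓₜ = R·arcsin(sin δ₁₃ · sin(θ₁₃ − θ₁₂)) = 6371.2·arcsin(0.03084·sin(-257.448°)) = 191.791 km
|dₓₜ| = 191.791 km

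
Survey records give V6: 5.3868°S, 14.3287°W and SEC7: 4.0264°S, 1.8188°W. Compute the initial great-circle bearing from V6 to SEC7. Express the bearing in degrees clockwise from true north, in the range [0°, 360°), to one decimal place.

Δλ = 12.5099°
y = sin Δλ · cos φ₂ = 0.216074
x = cos φ₁ sin φ₂ − sin φ₁ cos φ₂ cos Δλ = 0.021518
θ = atan2(y, x) = 84.3129° → 84.3129° (mod 360°)

84.3°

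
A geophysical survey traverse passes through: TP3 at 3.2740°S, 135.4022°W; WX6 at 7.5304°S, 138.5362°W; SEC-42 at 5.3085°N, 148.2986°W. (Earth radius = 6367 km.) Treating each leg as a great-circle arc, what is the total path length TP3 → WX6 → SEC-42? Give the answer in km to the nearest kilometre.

2377 km

TP3→WX6: c = 0.092102 rad, d = 586.41 km
WX6→SEC-42: c = 0.281267 rad, d = 1790.83 km
Total = 586.41 + 1790.83 = 2377.24 km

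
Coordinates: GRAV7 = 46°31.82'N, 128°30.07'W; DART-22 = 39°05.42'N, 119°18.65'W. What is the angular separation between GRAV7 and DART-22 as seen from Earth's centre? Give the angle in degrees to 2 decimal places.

GRAV7: φ = +46.53033°, λ = -128.50117°
DART-22: φ = +39.09033°, λ = -119.31083°
Δφ = -7.4400°,  Δλ = 9.1903°
a = sin²(Δφ/2) + cos φ₁ cos φ₂ sin²(Δλ/2) = 0.007637
c = 2·arcsin(√a) = 0.175000 rad = 10.0268°

10.03°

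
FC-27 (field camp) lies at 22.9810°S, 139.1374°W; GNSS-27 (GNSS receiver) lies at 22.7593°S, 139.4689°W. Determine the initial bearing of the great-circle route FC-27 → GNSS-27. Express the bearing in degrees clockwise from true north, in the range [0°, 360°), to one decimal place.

305.9°

Δλ = -0.3315°
y = sin Δλ · cos φ₂ = -0.005335
x = cos φ₁ sin φ₂ − sin φ₁ cos φ₂ cos Δλ = 0.003863
θ = atan2(y, x) = -54.0909° → 305.9091° (mod 360°)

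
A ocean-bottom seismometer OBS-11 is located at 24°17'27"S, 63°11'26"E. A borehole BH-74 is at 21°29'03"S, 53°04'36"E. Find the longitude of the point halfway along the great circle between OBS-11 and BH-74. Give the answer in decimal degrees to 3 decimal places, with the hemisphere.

58.081°E

OBS-11: φ = -24.29083°, λ = +63.19056°
BH-74: φ = -21.48417°, λ = +53.07667°
Bx = cos φ₂ cos Δλ = 0.916059,  By = cos φ₂ sin Δλ = -0.163404
φₘ = atan2(sin φ₁ + sin φ₂, √((cos φ₁ + Bx)² + By²)) = -22.96766°
λₘ = λ₁ + atan2(By, cos φ₁ + Bx) = 58.08118°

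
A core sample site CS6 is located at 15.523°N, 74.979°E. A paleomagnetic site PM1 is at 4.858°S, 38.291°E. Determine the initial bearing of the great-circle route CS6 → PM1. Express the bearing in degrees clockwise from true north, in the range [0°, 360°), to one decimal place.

243.6°

Δλ = -36.6880°
y = sin Δλ · cos φ₂ = -0.595311
x = cos φ₁ sin φ₂ − sin φ₁ cos φ₂ cos Δλ = -0.295435
θ = atan2(y, x) = -116.3939° → 243.6061° (mod 360°)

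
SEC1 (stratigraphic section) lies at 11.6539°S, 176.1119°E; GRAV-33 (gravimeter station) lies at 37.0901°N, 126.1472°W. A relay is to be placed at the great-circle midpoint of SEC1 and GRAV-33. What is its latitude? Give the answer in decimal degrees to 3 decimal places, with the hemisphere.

14.430°N

Bx = cos φ₂ cos Δλ = 0.425765,  By = cos φ₂ sin Δλ = 0.674559
φₘ = atan2(sin φ₁ + sin φ₂, √((cos φ₁ + Bx)² + By²)) = 14.43000°
λₘ = λ₁ + atan2(By, cos φ₁ + Bx) = -158.24421°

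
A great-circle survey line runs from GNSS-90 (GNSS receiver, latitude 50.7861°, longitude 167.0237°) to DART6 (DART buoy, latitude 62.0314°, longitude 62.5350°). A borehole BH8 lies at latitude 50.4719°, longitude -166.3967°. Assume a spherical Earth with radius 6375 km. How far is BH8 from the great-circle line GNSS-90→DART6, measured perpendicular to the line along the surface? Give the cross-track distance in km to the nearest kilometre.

δ₁₃ = central angle GNSS-90→BH8 = 0.292732 rad  (haversine)
θ₁₃ = bearing GNSS-90→BH8 = 80.700°,  θ₁₂ = bearing GNSS-90→DART6 = 325.033°
dₓₜ = R·arcsin(sin δ₁₃ · sin(θ₁₃ − θ₁₂)) = 6375·arcsin(0.28857·sin(-244.333°)) = 1677.397 km
|dₓₜ| = 1677.397 km

1677 km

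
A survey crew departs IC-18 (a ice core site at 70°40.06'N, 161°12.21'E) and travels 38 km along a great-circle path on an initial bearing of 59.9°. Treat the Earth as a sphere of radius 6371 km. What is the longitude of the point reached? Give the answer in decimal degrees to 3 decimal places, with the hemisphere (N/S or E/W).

162.104°E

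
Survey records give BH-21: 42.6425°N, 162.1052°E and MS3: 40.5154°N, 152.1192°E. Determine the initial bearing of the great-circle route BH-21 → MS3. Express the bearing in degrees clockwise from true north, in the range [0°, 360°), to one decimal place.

Δλ = -9.9860°
y = sin Δλ · cos φ₂ = -0.131830
x = cos φ₁ sin φ₂ − sin φ₁ cos φ₂ cos Δλ = -0.029314
θ = atan2(y, x) = -102.5366° → 257.4634° (mod 360°)

257.5°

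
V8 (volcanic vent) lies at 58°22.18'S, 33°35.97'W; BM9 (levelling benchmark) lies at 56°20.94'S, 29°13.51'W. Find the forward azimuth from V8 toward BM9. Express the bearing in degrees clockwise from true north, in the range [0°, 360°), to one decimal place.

51.3°

V8: φ = -58.36967°, λ = -33.59950°
BM9: φ = -56.34900°, λ = -29.22517°
Δλ = 4.3743°
y = sin Δλ · cos φ₂ = 0.042265
x = cos φ₁ sin φ₂ − sin φ₁ cos φ₂ cos Δλ = 0.033886
θ = atan2(y, x) = 51.2794° → 51.2794° (mod 360°)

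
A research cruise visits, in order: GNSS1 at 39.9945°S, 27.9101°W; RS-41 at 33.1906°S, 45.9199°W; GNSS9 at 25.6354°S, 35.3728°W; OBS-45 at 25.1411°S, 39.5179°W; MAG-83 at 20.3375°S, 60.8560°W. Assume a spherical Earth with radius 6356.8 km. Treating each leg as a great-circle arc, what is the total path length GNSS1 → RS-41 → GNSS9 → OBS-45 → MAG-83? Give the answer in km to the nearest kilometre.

5751 km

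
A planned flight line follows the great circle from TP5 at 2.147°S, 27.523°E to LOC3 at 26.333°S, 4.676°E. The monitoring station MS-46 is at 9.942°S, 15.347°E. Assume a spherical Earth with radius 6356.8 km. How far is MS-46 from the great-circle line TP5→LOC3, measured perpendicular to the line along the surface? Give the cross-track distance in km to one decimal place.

450.2 km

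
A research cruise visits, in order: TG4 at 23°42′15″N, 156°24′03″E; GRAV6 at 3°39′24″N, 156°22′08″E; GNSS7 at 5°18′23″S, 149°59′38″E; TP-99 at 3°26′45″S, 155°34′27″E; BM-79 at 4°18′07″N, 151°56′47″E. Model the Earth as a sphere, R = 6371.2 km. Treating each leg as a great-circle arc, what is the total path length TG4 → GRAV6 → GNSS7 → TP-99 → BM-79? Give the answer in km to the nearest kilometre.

5055 km

TG4: φ = +23.70417°, λ = +156.40083°
GRAV6: φ = +3.65667°, λ = +156.36889°
GNSS7: φ = -5.30639°, λ = +149.99389°
TP-99: φ = -3.44583°, λ = +155.57417°
BM-79: φ = +4.30194°, λ = +151.94639°
TG4→GRAV6: c = 0.349895 rad, d = 2229.25 km
GRAV6→GNSS7: c = 0.191895 rad, d = 1222.60 km
GNSS7→TP-99: c = 0.102391 rad, d = 652.36 km
TP-99→BM-79: c = 0.149293 rad, d = 951.17 km
Total = 2229.25 + 1222.60 + 652.36 + 951.17 = 5055.39 km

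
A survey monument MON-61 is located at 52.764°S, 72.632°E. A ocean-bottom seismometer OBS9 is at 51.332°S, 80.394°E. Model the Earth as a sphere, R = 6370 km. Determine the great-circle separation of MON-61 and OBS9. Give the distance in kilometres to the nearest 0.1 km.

553.8 km

Δφ = 1.4320°,  Δλ = 7.7620°
a = sin²(Δφ/2) + cos φ₁ cos φ₂ sin²(Δλ/2) = 0.001888
c = 2·arcsin(√a) = 0.086933 rad = 4.9809°
d = R·c = 6370 × 0.086933 = 553.8 km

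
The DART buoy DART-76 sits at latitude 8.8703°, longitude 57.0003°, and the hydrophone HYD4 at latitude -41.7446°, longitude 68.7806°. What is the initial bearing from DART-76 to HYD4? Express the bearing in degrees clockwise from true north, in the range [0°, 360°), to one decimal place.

168.8°

Δλ = 11.7803°
y = sin Δλ · cos φ₂ = 0.152327
x = cos φ₁ sin φ₂ − sin φ₁ cos φ₂ cos Δλ = -0.770475
θ = atan2(y, x) = 168.8165° → 168.8165° (mod 360°)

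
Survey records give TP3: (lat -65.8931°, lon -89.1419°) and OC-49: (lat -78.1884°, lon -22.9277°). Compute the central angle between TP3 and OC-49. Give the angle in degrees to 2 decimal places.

22.00°

Δφ = -12.2953°,  Δλ = 66.2142°
a = sin²(Δφ/2) + cos φ₁ cos φ₂ sin²(Δλ/2) = 0.036411
c = 2·arcsin(√a) = 0.383990 rad = 22.0010°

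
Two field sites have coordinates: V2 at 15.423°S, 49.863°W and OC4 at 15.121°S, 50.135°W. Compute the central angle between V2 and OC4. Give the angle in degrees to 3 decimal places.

0.400°

Δφ = 0.3020°,  Δλ = -0.2720°
a = sin²(Δφ/2) + cos φ₁ cos φ₂ sin²(Δλ/2) = 0.000012
c = 2·arcsin(√a) = 0.006983 rad = 0.4001°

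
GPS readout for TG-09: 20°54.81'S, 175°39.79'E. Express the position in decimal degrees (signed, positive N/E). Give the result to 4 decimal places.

-20.9135°, +175.6632°

lat: 20.9135° S → -20.9135°
lon: 175.6632° E → +175.6632°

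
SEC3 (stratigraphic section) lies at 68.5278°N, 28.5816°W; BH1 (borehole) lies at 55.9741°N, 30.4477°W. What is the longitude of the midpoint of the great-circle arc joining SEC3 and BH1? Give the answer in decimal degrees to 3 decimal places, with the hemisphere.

29.710°W

Bx = cos φ₂ cos Δλ = 0.559271,  By = cos φ₂ sin Δλ = -0.018222
φₘ = atan2(sin φ₁ + sin φ₂, √((cos φ₁ + Bx)² + By²)) = 62.25394°
λₘ = λ₁ + atan2(By, cos φ₁ + Bx) = -29.70974°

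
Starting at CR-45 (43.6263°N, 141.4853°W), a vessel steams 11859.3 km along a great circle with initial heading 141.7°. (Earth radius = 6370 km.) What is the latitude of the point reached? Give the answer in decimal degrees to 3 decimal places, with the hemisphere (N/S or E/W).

47.911°S

δ = d/R = 11859.3/6370 = 1.861743 rad
φ₂ = arcsin(sin φ₁ cos δ + cos φ₁ sin δ cos θ)
   = arcsin(0.68995·-0.28686 + 0.72386·0.95797·-0.78478) = -47.91139°
λ₂ = λ₁ + atan2(sin θ sin δ cos φ₁, cos δ − sin φ₁ sin φ₂) = -79.13548°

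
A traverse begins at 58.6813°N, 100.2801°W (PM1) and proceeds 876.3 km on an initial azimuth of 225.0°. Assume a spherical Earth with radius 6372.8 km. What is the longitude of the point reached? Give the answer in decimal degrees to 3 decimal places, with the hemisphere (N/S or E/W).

109.491°W

δ = d/R = 876.3/6372.8 = 0.137506 rad
φ₂ = arcsin(sin φ₁ cos δ + cos φ₁ sin δ cos θ)
   = arcsin(0.85429·0.99056 + 0.51980·0.13707·-0.70711) = 52.73503°
λ₂ = λ₁ + atan2(sin θ sin δ cos φ₁, cos δ − sin φ₁ sin φ₂) = -109.49133°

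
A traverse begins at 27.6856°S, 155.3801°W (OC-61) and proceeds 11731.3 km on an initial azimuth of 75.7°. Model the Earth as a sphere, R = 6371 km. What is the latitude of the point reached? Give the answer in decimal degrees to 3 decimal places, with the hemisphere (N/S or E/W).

δ = d/R = 11731.3/6371 = 1.841359 rad
φ₂ = arcsin(sin φ₁ cos δ + cos φ₁ sin δ cos θ)
   = arcsin(-0.46462·-0.26727 + 0.88551·0.96362·0.24700) = 19.56913°
λ₂ = λ₁ + atan2(sin θ sin δ cos φ₁, cos δ − sin φ₁ sin φ₂) = -57.68983°

19.569°N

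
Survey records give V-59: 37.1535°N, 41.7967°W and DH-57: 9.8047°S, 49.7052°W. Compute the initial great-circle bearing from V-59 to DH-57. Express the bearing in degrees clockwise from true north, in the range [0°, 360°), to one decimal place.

190.6°

Δλ = -7.9085°
y = sin Δλ · cos φ₂ = -0.135582
x = cos φ₁ sin φ₂ − sin φ₁ cos φ₂ cos Δλ = -0.725196
θ = atan2(y, x) = -169.4103° → 190.5897° (mod 360°)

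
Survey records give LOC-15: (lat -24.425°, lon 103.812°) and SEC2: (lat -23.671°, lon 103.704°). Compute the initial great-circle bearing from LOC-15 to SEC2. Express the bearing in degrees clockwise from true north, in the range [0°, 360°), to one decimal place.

352.5°

Δλ = -0.1080°
y = sin Δλ · cos φ₂ = -0.001726
x = cos φ₁ sin φ₂ − sin φ₁ cos φ₂ cos Δλ = 0.013159
θ = atan2(y, x) = -7.4743° → 352.5257° (mod 360°)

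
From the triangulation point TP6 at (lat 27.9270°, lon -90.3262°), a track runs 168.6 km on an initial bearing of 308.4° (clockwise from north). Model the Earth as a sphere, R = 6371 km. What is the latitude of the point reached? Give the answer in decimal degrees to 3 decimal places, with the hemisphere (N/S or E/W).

δ = d/R = 168.6/6371 = 0.026464 rad
φ₂ = arcsin(sin φ₁ cos δ + cos φ₁ sin δ cos θ)
   = arcsin(0.46835·0.99965 + 0.88355·0.02646·0.62115) = 28.86216°
λ₂ = λ₁ + atan2(sin θ sin δ cos φ₁, cos δ − sin φ₁ sin φ₂) = -91.68299°

28.862°N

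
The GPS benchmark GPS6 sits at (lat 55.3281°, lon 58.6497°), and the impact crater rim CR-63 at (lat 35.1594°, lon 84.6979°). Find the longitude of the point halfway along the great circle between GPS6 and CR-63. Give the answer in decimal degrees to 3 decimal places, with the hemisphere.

Bx = cos φ₂ cos Δλ = 0.734510,  By = cos φ₂ sin Δλ = 0.359010
φₘ = atan2(sin φ₁ + sin φ₂, √((cos φ₁ + Bx)² + By²)) = 45.96554°
λₘ = λ₁ + atan2(By, cos φ₁ + Bx) = 74.04959°

74.050°E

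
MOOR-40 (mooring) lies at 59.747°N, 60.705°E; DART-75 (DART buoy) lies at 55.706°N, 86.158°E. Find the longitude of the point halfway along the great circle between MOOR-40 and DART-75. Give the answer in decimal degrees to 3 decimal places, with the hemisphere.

74.154°E

Bx = cos φ₂ cos Δλ = 0.508751,  By = cos φ₂ sin Δλ = 0.242150
φₘ = atan2(sin φ₁ + sin φ₂, √((cos φ₁ + Bx)² + By²)) = 58.36441°
λₘ = λ₁ + atan2(By, cos φ₁ + Bx) = 74.15433°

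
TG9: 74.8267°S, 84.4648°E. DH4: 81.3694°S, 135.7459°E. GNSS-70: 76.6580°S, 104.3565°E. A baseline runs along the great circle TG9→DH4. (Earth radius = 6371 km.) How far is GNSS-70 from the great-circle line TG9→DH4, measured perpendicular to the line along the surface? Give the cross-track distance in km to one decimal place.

δ₁₃ = central angle TG9→GNSS-70 = 0.090743 rad  (haversine)
θ₁₃ = bearing TG9→GNSS-70 = 119.953°,  θ₁₂ = bearing TG9→DH4 = 145.156°
dₓₜ = R·arcsin(sin δ₁₃ · sin(θ₁₃ − θ₁₂)) = 6371·arcsin(0.09062·sin(-25.203°)) = -245.905 km
|dₓₜ| = 245.905 km

245.9 km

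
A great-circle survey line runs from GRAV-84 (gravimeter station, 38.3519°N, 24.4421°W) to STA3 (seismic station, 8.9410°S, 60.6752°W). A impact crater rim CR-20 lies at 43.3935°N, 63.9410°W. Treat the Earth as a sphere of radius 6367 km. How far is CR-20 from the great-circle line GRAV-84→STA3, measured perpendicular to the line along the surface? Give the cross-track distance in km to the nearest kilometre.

δ₁₃ = central angle GRAV-84→CR-20 = 0.523654 rad  (haversine)
θ₁₃ = bearing GRAV-84→CR-20 = 292.436°,  θ₁₂ = bearing GRAV-84→STA3 = 223.453°
dₓₜ = R·arcsin(sin δ₁₃ · sin(θ₁₃ − θ₁₂)) = 6367·arcsin(0.50005·sin(68.983°)) = 3092.113 km
|dₓₜ| = 3092.113 km

3092 km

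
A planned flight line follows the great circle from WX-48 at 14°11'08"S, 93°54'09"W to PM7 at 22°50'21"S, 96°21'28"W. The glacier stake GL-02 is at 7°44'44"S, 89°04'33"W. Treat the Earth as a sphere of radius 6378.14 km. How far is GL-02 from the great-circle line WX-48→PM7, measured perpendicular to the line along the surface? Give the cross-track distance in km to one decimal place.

334.6 km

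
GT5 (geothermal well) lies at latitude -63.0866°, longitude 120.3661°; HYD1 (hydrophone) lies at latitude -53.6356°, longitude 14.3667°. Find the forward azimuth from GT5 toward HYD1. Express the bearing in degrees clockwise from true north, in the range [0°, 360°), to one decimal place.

228.2°

Δλ = -105.9994°
y = sin Δλ · cos φ₂ = -0.569952
x = cos φ₁ sin φ₂ − sin φ₁ cos φ₂ cos Δλ = -0.510221
θ = atan2(y, x) = -131.8349° → 228.1651° (mod 360°)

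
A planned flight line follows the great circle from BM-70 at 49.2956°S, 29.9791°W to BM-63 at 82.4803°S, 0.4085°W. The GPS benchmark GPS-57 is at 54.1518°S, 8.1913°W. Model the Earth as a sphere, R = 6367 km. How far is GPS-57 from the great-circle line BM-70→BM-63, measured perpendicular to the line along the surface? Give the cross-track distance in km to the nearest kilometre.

δ₁₃ = central angle BM-70→GPS-57 = 0.249131 rad  (haversine)
θ₁₃ = bearing BM-70→GPS-57 = 118.162°,  θ₁₂ = bearing BM-70→BM-63 = 173.424°
dₓₜ = R·arcsin(sin δ₁₃ · sin(θ₁₃ − θ₁₂)) = 6367·arcsin(0.24656·sin(-55.262°)) = -1299.051 km
|dₓₜ| = 1299.051 km

1299 km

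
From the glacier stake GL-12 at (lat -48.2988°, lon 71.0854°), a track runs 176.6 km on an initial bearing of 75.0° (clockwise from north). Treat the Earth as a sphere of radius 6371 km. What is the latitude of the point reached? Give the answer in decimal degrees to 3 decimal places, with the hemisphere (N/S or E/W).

δ = d/R = 176.6/6371 = 0.027719 rad
φ₂ = arcsin(sin φ₁ cos δ + cos φ₁ sin δ cos θ)
   = arcsin(-0.74662·0.99962 + 0.66525·0.02772·0.25882) = -47.86493°
λ₂ = λ₁ + atan2(sin θ sin δ cos φ₁, cos δ − sin φ₁ sin φ₂) = 73.37239°

47.865°S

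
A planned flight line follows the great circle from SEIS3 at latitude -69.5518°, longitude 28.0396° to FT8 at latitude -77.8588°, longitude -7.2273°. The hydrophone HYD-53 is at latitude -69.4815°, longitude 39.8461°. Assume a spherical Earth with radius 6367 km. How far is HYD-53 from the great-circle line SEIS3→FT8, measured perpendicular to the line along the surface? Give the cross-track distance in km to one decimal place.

399.5 km

δ₁₃ = central angle SEIS3→HYD-53 = 0.072007 rad  (haversine)
θ₁₃ = bearing SEIS3→HYD-53 = 94.561°,  θ₁₂ = bearing SEIS3→FT8 = 213.911°
dₓₜ = R·arcsin(sin δ₁₃ · sin(θ₁₃ − θ₁₂)) = 6367·arcsin(0.07194·sin(-119.350°)) = -399.538 km
|dₓₜ| = 399.538 km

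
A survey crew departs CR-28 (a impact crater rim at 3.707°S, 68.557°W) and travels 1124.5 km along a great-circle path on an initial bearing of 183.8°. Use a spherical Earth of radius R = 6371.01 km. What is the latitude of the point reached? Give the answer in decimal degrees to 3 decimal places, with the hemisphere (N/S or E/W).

13.797°S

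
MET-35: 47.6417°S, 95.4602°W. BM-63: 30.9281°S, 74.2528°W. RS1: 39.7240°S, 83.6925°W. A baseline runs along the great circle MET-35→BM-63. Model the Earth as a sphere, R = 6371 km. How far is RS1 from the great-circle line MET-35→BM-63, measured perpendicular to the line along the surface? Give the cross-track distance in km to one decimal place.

δ₁₃ = central angle MET-35→RS1 = 0.202457 rad  (haversine)
θ₁₃ = bearing MET-35→RS1 = 51.270°,  θ₁₂ = bearing MET-35→BM-63 = 51.746°
dₓₜ = R·arcsin(sin δ₁₃ · sin(θ₁₃ − θ₁₂)) = 6371·arcsin(0.20108·sin(-0.477°)) = -10.661 km
|dₓₜ| = 10.661 km

10.7 km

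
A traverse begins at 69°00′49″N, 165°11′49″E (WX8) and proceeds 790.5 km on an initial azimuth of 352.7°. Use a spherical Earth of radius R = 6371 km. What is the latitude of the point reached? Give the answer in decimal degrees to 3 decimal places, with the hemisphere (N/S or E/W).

WX8: φ = +69.01361°, λ = +165.19694°
δ = d/R = 790.5/6371 = 0.124078 rad
φ₂ = arcsin(sin φ₁ cos δ + cos φ₁ sin δ cos θ)
   = arcsin(0.93367·0.99231 + 0.35815·0.12376·0.99189) = 76.03718°
λ₂ = λ₁ + atan2(sin θ sin δ cos φ₁, cos δ − sin φ₁ sin φ₂) = 161.46022°

76.037°N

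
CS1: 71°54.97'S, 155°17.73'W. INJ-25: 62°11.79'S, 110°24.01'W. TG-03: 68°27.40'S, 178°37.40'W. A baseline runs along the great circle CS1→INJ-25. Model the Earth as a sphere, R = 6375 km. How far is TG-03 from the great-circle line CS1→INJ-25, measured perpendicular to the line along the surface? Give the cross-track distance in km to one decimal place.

312.0 km

CS1: φ = -71.91617°, λ = -155.29550°
INJ-25: φ = -62.19650°, λ = -110.40017°
TG-03: φ = -68.45667°, λ = -178.62333°
δ₁₃ = central angle CS1→TG-03 = 0.149404 rad  (haversine)
θ₁₃ = bearing CS1→TG-03 = 282.339°,  θ₁₂ = bearing CS1→INJ-25 = 83.153°
dₓₜ = R·arcsin(sin δ₁₃ · sin(θ₁₃ − θ₁₂)) = 6375·arcsin(0.14885·sin(199.186°)) = -311.970 km
|dₓₜ| = 311.970 km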